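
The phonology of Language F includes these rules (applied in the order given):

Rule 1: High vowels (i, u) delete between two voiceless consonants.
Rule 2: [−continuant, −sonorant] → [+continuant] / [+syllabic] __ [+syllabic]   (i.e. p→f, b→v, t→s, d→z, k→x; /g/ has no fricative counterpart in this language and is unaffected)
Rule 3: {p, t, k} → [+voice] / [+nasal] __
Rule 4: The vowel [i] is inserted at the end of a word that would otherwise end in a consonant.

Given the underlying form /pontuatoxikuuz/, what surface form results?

Rule 1 (high vowel syncope): /i/ is a high vowel flanked by voiceless consonants /x/ and /k/, so it deletes. /pontuatoxikuuz/ → pontuatoxkuuz.
Rule 2 (intervocalic spirantization): /t/ is a stop between vowels /a/ and /o/, so it spirantizes to the fricative [s]. /pontuatoxkuuz/ → pontuasoxkuuz.
Rule 3 (post-nasal voicing): /t/ is a voiceless stop immediately after the nasal /n/, so it voices to [d]. /pontuasoxkuuz/ → ponduasoxkuuz.
Rule 4 (final i-epenthesis): the form ends in the consonant /z/, so [i] is inserted word-finally. /ponduasoxkuuz/ → ponduasoxkuuzi.

ponduasoxkuuzi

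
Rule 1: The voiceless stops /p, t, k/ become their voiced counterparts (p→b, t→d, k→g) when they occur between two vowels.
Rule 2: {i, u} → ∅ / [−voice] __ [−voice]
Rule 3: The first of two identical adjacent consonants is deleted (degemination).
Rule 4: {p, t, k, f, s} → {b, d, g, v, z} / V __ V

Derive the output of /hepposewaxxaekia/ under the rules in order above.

hebozewaxaegia

Rule 1 (intervocalic voicing): /k/ is a voiceless stop between vowels /e/ and /i/, so it voices to [g]. /hepposewaxxaekia/ → hepposewaxxaegia.
Rule 2 (high vowel syncope): no segment meets the environment; /hepposewaxxaegia/ is unchanged.
Rule 3 (degemination): /pp/ is a geminate; the first /p/ deletes. /xx/ is a geminate; the first /x/ deletes. /hepposewaxxaegia/ → heposewaxaegia.
Rule 4 (intervocalic voicing): /p/ is a voiceless obstruent between vowels /e/ and /o/, so it voices to [b]. /s/ is a voiceless obstruent between vowels /o/ and /e/, so it voices to [z]. /heposewaxaegia/ → hebozewaxaegia.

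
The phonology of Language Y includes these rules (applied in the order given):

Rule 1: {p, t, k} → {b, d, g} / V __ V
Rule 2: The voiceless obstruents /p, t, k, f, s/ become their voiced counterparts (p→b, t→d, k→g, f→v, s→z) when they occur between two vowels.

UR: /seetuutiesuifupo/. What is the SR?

seeduudiezuivubo

Rule 1 (intervocalic voicing): /t/ is a voiceless stop between vowels /e/ and /u/, so it voices to [d]. /t/ is a voiceless stop between vowels /u/ and /i/, so it voices to [d]. /p/ is a voiceless stop between vowels /u/ and /o/, so it voices to [b]. /seetuutiesuifupo/ → seeduudiesuifubo.
Rule 2 (intervocalic voicing): /s/ is a voiceless obstruent between vowels /e/ and /u/, so it voices to [z]. /f/ is a voiceless obstruent between vowels /i/ and /u/, so it voices to [v]. /seeduudiesuifubo/ → seeduudiezuivubo.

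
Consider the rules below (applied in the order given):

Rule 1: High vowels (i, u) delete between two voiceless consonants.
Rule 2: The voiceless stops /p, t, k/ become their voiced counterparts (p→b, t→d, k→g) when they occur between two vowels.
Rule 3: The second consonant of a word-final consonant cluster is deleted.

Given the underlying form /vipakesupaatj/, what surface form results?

Rule 1 (high vowel syncope): /u/ is a high vowel flanked by voiceless consonants /s/ and /p/, so it deletes. /vipakesupaatj/ → vipakespaatj.
Rule 2 (intervocalic voicing): /p/ is a voiceless stop between vowels /i/ and /a/, so it voices to [b]. /k/ is a voiceless stop between vowels /a/ and /e/, so it voices to [g]. /vipakespaatj/ → vibagespaatj.
Rule 3 (final cluster simplification): /j/ is the second consonant of a word-final cluster /tj/, so it deletes. /vibagespaatj/ → vibagespaat.

vibagespaat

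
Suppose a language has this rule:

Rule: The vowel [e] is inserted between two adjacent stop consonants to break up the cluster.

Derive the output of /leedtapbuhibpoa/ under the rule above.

/d/ and /t/ form a stop–stop cluster, so [e] is inserted between them.
/p/ and /b/ form a stop–stop cluster, so [e] is inserted between them.
/b/ and /p/ form a stop–stop cluster, so [e] is inserted between them.
Surface form: [leedetapebuhibepoa].

leedetapebuhibepoa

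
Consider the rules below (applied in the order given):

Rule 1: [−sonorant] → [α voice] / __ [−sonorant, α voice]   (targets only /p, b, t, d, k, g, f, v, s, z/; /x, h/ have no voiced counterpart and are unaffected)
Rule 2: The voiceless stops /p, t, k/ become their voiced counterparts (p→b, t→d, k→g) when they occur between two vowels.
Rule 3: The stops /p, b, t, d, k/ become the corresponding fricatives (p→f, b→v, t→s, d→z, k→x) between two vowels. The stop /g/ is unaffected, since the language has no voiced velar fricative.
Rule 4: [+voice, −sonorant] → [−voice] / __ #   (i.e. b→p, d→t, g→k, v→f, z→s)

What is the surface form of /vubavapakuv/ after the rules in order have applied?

vuvavavaguf

Rule 1 (regressive voicing assimilation): no segment meets the environment; /vubavapakuv/ is unchanged.
Rule 2 (intervocalic voicing): /p/ is a voiceless stop between vowels /a/ and /a/, so it voices to [b]. /k/ is a voiceless stop between vowels /a/ and /u/, so it voices to [g]. /vubavapakuv/ → vubavabaguv.
Rule 3 (intervocalic spirantization): /b/ is a stop between vowels /u/ and /a/, so it spirantizes to the fricative [v]. /b/ is a stop between vowels /a/ and /a/, so it spirantizes to the fricative [v]. /vubavabaguv/ → vuvavavaguv.
Rule 4 (final devoicing): /v/ is a voiced obstruent in word-final position, so it devoices to [f]. /vuvavavaguv/ → vuvavavaguf.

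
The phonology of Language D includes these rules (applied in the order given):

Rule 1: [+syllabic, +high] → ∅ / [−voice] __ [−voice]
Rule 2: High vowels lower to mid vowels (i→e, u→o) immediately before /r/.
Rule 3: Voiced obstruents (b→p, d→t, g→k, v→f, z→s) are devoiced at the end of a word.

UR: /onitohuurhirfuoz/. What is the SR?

onitohuorherfuos

Rule 1 (high vowel syncope): no segment meets the environment; /onitohuurhirfuoz/ is unchanged.
Rule 2 (pre-rhotic lowering): /u/ is a high vowel immediately before /r/, so it lowers to [o]. /i/ is a high vowel immediately before /r/, so it lowers to [e]. /onitohuurhirfuoz/ → onitohuorherfuoz.
Rule 3 (final devoicing): /z/ is a voiced obstruent in word-final position, so it devoices to [s]. /onitohuorherfuoz/ → onitohuorherfuos.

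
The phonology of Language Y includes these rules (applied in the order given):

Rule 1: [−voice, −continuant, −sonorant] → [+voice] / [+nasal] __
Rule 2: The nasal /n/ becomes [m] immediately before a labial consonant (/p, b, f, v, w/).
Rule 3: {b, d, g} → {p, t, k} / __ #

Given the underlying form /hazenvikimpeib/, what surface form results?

hazemvikimbeip

Rule 1 (post-nasal voicing): /p/ is a voiceless stop immediately after the nasal /m/, so it voices to [b]. /hazenvikimpeib/ → hazenvikimbeib.
Rule 2 (nasal place assimilation): /n/ precedes the labial consonant /v/, so it assimilates in place to [m]. /hazenvikimbeib/ → hazemvikimbeib.
Rule 3 (final devoicing): /b/ is a voiced stop in word-final position, so it devoices to [p]. /hazemvikimbeib/ → hazemvikimbeip.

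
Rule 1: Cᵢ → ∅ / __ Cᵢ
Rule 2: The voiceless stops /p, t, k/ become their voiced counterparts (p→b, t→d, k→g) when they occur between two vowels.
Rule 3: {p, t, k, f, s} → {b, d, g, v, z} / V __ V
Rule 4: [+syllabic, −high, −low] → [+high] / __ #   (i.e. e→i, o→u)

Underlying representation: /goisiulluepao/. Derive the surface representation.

Rule 1 (degemination): /ll/ is a geminate; the first /l/ deletes. /goisiulluepao/ → goisiuluepao.
Rule 2 (intervocalic voicing): /p/ is a voiceless stop between vowels /e/ and /a/, so it voices to [b]. /goisiuluepao/ → goisiuluebao.
Rule 3 (intervocalic voicing): /s/ is a voiceless obstruent between vowels /i/ and /i/, so it voices to [z]. /goisiuluebao/ → goiziuluebao.
Rule 4 (final vowel raising): /o/ is a mid vowel in word-final position, so it raises to [u]. /goiziuluebao/ → goiziuluebau.

goiziuluebau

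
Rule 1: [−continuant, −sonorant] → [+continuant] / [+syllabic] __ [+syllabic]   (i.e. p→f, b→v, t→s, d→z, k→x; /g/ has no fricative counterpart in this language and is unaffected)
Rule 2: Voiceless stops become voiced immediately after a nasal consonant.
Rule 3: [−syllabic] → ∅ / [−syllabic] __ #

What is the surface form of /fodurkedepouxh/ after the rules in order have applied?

Rule 1 (intervocalic spirantization): /d/ is a stop between vowels /o/ and /u/, so it spirantizes to the fricative [z]. /d/ is a stop between vowels /e/ and /e/, so it spirantizes to the fricative [z]. /p/ is a stop between vowels /e/ and /o/, so it spirantizes to the fricative [f]. /fodurkedepouxh/ → fozurkezefouxh.
Rule 2 (post-nasal voicing): no segment meets the environment; /fozurkezefouxh/ is unchanged.
Rule 3 (final cluster simplification): /h/ is the second consonant of a word-final cluster /xh/, so it deletes. /fozurkezefouxh/ → fozurkezefoux.

fozurkezefoux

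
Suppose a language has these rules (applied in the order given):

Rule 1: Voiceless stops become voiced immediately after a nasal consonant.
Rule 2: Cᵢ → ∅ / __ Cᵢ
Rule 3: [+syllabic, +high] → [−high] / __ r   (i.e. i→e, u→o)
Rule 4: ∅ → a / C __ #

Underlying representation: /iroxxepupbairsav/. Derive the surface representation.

eroxepupbaersava

Rule 1 (post-nasal voicing): no segment meets the environment; /iroxxepupbairsav/ is unchanged.
Rule 2 (degemination): /xx/ is a geminate; the first /x/ deletes. /iroxxepupbairsav/ → iroxepupbairsav.
Rule 3 (pre-rhotic lowering): /i/ is a high vowel immediately before /r/, so it lowers to [e]. /i/ is a high vowel immediately before /r/, so it lowers to [e]. /iroxepupbairsav/ → eroxepupbaersav.
Rule 4 (final a-epenthesis): the form ends in the consonant /v/, so [a] is inserted word-finally. /eroxepupbaersav/ → eroxepupbaersava.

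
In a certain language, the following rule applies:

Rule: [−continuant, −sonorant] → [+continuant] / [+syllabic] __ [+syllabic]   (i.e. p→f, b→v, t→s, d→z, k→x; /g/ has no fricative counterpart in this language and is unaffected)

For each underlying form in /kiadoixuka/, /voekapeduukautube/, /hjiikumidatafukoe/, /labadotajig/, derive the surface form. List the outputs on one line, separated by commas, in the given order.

/kiadoixuka/: /d/ is a stop between vowels /a/ and /o/, so it spirantizes to the fricative [z]. /k/ is a stop between vowels /u/ and /a/, so it spirantizes to the fricative [x]. → [kiazoixuxa].
/voekapeduukautube/: /k/ is a stop between vowels /e/ and /a/, so it spirantizes to the fricative [x]. /p/ is a stop between vowels /a/ and /e/, so it spirantizes to the fricative [f]. /d/ is a stop between vowels /e/ and /u/, so it spirantizes to the fricative [z]. /k/ is a stop between vowels /u/ and /a/, so it spirantizes to the fricative [x]. /t/ is a stop between vowels /u/ and /u/, so it spirantizes to the fricative [s]. /b/ is a stop between vowels /u/ and /e/, so it spirantizes to the fricative [v]. → [voexafezuuxausuve].
/hjiikumidatafukoe/: /k/ is a stop between vowels /i/ and /u/, so it spirantizes to the fricative [x]. /d/ is a stop between vowels /i/ and /a/, so it spirantizes to the fricative [z]. /t/ is a stop between vowels /a/ and /a/, so it spirantizes to the fricative [s]. /k/ is a stop between vowels /u/ and /o/, so it spirantizes to the fricative [x]. → [hjiixumizasafuxoe].
/labadotajig/: /b/ is a stop between vowels /a/ and /a/, so it spirantizes to the fricative [v]. /d/ is a stop between vowels /a/ and /o/, so it spirantizes to the fricative [z]. /t/ is a stop between vowels /o/ and /a/, so it spirantizes to the fricative [s]. → [lavazosajig].

kiazoixuxa, voexafezuuxausuve, hjiixumizasafuxoe, lavazosajig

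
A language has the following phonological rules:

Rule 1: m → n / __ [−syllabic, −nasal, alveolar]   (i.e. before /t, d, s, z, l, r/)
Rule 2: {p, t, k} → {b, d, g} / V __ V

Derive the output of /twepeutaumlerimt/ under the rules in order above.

twebeudaunlerint

Rule 1 (nasal place assimilation): /m/ precedes the alveolar consonant /l/, so it assimilates in place to [n]. /m/ precedes the alveolar consonant /t/, so it assimilates in place to [n]. /twepeutaumlerimt/ → twepeutaunlerint.
Rule 2 (intervocalic voicing): /p/ is a voiceless stop between vowels /e/ and /e/, so it voices to [b]. /t/ is a voiceless stop between vowels /u/ and /a/, so it voices to [d]. /twepeutaunlerint/ → twebeudaunlerint.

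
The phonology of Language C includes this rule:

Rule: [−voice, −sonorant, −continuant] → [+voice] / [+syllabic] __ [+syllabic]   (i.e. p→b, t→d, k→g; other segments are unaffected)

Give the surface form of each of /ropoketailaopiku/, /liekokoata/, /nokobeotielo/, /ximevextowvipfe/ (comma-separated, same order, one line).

/ropoketailaopiku/: /p/ is a voiceless stop between vowels /o/ and /o/, so it voices to [b]. /k/ is a voiceless stop between vowels /o/ and /e/, so it voices to [g]. /t/ is a voiceless stop between vowels /e/ and /a/, so it voices to [d]. /p/ is a voiceless stop between vowels /o/ and /i/, so it voices to [b]. /k/ is a voiceless stop between vowels /i/ and /u/, so it voices to [g]. → [robogedailaobigu].
/liekokoata/: /k/ is a voiceless stop between vowels /e/ and /o/, so it voices to [g]. /k/ is a voiceless stop between vowels /o/ and /o/, so it voices to [g]. /t/ is a voiceless stop between vowels /a/ and /a/, so it voices to [d]. → [liegogoada].
/nokobeotielo/: /k/ is a voiceless stop between vowels /o/ and /o/, so it voices to [g]. /t/ is a voiceless stop between vowels /o/ and /i/, so it voices to [d]. → [nogobeodielo].
/ximevextowvipfe/: the rule's environment is not met; surfaces unchanged as [ximevextowvipfe].

robogedailaobigu, liegogoada, nogobeodielo, ximevextowvipfe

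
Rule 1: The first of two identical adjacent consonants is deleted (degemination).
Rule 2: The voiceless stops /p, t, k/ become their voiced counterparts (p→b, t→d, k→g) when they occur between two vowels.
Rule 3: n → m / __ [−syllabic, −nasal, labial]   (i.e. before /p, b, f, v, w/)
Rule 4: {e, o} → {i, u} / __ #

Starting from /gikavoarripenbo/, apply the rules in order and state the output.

Rule 1 (degemination): /rr/ is a geminate; the first /r/ deletes. /gikavoarripenbo/ → gikavoaripenbo.
Rule 2 (intervocalic voicing): /k/ is a voiceless stop between vowels /i/ and /a/, so it voices to [g]. /p/ is a voiceless stop between vowels /i/ and /e/, so it voices to [b]. /gikavoaripenbo/ → gigavoaribenbo.
Rule 3 (nasal place assimilation): /n/ precedes the labial consonant /b/, so it assimilates in place to [m]. /gigavoaribenbo/ → gigavoaribembo.
Rule 4 (final vowel raising): /o/ is a mid vowel in word-final position, so it raises to [u]. /gigavoaribembo/ → gigavoaribembu.

gigavoaribembu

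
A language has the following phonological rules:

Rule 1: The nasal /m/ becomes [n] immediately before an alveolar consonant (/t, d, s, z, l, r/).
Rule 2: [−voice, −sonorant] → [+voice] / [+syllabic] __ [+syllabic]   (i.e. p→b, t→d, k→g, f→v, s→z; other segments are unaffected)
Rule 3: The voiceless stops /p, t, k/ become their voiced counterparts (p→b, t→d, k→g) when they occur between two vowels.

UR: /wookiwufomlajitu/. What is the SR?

Rule 1 (nasal place assimilation): /m/ precedes the alveolar consonant /l/, so it assimilates in place to [n]. /wookiwufomlajitu/ → wookiwufonlajitu.
Rule 2 (intervocalic voicing): /k/ is a voiceless obstruent between vowels /o/ and /i/, so it voices to [g]. /f/ is a voiceless obstruent between vowels /u/ and /o/, so it voices to [v]. /t/ is a voiceless obstruent between vowels /i/ and /u/, so it voices to [d]. /wookiwufonlajitu/ → woogiwuvonlajidu.
Rule 3 (intervocalic voicing): no segment meets the environment; /woogiwuvonlajidu/ is unchanged.

woogiwuvonlajidu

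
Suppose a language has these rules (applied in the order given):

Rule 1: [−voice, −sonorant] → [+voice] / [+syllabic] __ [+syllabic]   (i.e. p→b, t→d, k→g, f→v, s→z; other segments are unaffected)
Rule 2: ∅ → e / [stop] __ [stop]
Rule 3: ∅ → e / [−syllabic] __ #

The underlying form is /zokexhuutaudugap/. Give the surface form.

Rule 1 (intervocalic voicing): /k/ is a voiceless obstruent between vowels /o/ and /e/, so it voices to [g]. /t/ is a voiceless obstruent between vowels /u/ and /a/, so it voices to [d]. /zokexhuutaudugap/ → zogexhuudaudugap.
Rule 2 (stop-cluster e-epenthesis): no segment meets the environment; /zogexhuudaudugap/ is unchanged.
Rule 3 (final e-epenthesis): the form ends in the consonant /p/, so [e] is inserted word-finally. /zogexhuudaudugap/ → zogexhuudaudugape.

zogexhuudaudugape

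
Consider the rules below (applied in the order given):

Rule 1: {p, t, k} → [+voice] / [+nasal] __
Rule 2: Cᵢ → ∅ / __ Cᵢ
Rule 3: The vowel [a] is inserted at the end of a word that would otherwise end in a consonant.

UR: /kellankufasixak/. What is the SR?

Rule 1 (post-nasal voicing): /k/ is a voiceless stop immediately after the nasal /n/, so it voices to [g]. /kellankufasixak/ → kellangufasixak.
Rule 2 (degemination): /ll/ is a geminate; the first /l/ deletes. /kellangufasixak/ → kelangufasixak.
Rule 3 (final a-epenthesis): the form ends in the consonant /k/, so [a] is inserted word-finally. /kelangufasixak/ → kelangufasixaka.

kelangufasixaka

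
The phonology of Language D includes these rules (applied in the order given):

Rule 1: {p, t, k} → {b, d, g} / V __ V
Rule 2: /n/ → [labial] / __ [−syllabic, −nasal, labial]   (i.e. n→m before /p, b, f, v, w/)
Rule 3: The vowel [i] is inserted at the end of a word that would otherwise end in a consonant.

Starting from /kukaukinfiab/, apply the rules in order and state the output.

kugaugimfiabi

Rule 1 (intervocalic voicing): /k/ is a voiceless stop between vowels /u/ and /a/, so it voices to [g]. /k/ is a voiceless stop between vowels /u/ and /i/, so it voices to [g]. /kukaukinfiab/ → kugauginfiab.
Rule 2 (nasal place assimilation): /n/ precedes the labial consonant /f/, so it assimilates in place to [m]. /kugauginfiab/ → kugaugimfiab.
Rule 3 (final i-epenthesis): the form ends in the consonant /b/, so [i] is inserted word-finally. /kugaugimfiab/ → kugaugimfiabi.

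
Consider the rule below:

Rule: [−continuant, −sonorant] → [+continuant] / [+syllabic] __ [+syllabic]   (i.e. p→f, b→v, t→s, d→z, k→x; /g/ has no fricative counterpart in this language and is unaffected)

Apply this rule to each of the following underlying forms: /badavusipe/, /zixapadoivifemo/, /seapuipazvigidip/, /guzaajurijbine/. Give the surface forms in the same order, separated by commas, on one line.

/badavusipe/: /d/ is a stop between vowels /a/ and /a/, so it spirantizes to the fricative [z]. /p/ is a stop between vowels /i/ and /e/, so it spirantizes to the fricative [f]. → [bazavusife].
/zixapadoivifemo/: /p/ is a stop between vowels /a/ and /a/, so it spirantizes to the fricative [f]. /d/ is a stop between vowels /a/ and /o/, so it spirantizes to the fricative [z]. → [zixafazoivifemo].
/seapuipazvigidip/: /p/ is a stop between vowels /a/ and /u/, so it spirantizes to the fricative [f]. /p/ is a stop between vowels /i/ and /a/, so it spirantizes to the fricative [f]. /d/ is a stop between vowels /i/ and /i/, so it spirantizes to the fricative [z]. → [seafuifazvigizip].
/guzaajurijbine/: the rule's environment is not met; surfaces unchanged as [guzaajurijbine].

bazavusife, zixafazoivifemo, seafuifazvigizip, guzaajurijbine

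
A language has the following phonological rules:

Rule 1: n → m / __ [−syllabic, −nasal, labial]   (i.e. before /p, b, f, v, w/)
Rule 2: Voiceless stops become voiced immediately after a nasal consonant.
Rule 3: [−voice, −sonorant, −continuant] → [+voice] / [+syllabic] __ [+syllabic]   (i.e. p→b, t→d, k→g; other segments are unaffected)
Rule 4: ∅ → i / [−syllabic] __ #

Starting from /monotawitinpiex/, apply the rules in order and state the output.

Rule 1 (nasal place assimilation): /n/ precedes the labial consonant /p/, so it assimilates in place to [m]. /monotawitinpiex/ → monotawitimpiex.
Rule 2 (post-nasal voicing): /p/ is a voiceless stop immediately after the nasal /m/, so it voices to [b]. /monotawitimpiex/ → monotawitimbiex.
Rule 3 (intervocalic voicing): /t/ is a voiceless stop between vowels /o/ and /a/, so it voices to [d]. /t/ is a voiceless stop between vowels /i/ and /i/, so it voices to [d]. /monotawitimbiex/ → monodawidimbiex.
Rule 4 (final i-epenthesis): the form ends in the consonant /x/, so [i] is inserted word-finally. /monodawidimbiex/ → monodawidimbiexi.

monodawidimbiexi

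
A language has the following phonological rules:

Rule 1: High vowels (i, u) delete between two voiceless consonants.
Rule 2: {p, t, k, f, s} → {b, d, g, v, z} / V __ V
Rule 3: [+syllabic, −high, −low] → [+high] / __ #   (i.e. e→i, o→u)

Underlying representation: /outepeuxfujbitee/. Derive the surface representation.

Rule 1 (high vowel syncope): no segment meets the environment; /outepeuxfujbitee/ is unchanged.
Rule 2 (intervocalic voicing): /t/ is a voiceless obstruent between vowels /u/ and /e/, so it voices to [d]. /p/ is a voiceless obstruent between vowels /e/ and /e/, so it voices to [b]. /t/ is a voiceless obstruent between vowels /i/ and /e/, so it voices to [d]. /outepeuxfujbitee/ → oudebeuxfujbidee.
Rule 3 (final vowel raising): /e/ is a mid vowel in word-final position, so it raises to [i]. /oudebeuxfujbidee/ → oudebeuxfujbidei.

oudebeuxfujbidei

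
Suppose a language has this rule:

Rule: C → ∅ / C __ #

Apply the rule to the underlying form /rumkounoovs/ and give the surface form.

/s/ is the second consonant of a word-final cluster /vs/, so it deletes.
The other instances of /r/, /m/, /k/, /n/, /v/ do not occur in the required environment and remain unchanged.
Surface form: [rumkounoov].

rumkounoov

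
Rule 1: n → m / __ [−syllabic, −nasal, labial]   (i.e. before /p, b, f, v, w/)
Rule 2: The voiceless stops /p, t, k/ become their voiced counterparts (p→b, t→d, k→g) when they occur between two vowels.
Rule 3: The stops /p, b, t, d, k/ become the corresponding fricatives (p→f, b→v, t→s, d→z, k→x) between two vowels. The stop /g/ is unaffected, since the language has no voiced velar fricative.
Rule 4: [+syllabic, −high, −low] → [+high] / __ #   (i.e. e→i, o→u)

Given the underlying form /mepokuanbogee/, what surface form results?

Rule 1 (nasal place assimilation): /n/ precedes the labial consonant /b/, so it assimilates in place to [m]. /mepokuanbogee/ → mepokuambogee.
Rule 2 (intervocalic voicing): /p/ is a voiceless stop between vowels /e/ and /o/, so it voices to [b]. /k/ is a voiceless stop between vowels /o/ and /u/, so it voices to [g]. /mepokuambogee/ → meboguambogee.
Rule 3 (intervocalic spirantization): /b/ is a stop between vowels /e/ and /o/, so it spirantizes to the fricative [v]. /meboguambogee/ → mevoguambogee.
Rule 4 (final vowel raising): /e/ is a mid vowel in word-final position, so it raises to [i]. /mevoguambogee/ → mevoguambogei.

mevoguambogei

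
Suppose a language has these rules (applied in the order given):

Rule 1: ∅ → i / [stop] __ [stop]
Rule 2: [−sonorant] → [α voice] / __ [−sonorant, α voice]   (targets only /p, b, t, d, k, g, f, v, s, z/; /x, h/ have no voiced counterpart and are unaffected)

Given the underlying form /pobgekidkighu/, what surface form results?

Rule 1 (stop-cluster i-epenthesis): /b/ and /g/ form a stop–stop cluster, so [i] is inserted between them. /d/ and /k/ form a stop–stop cluster, so [i] is inserted between them. /pobgekidkighu/ → pobigekidikighu.
Rule 2 (regressive voicing assimilation): /g/ precedes the voiceless obstruent /h/, so it devoices to [k] by assimilation. /pobigekidikighu/ → pobigekidikikhu.

pobigekidikikhu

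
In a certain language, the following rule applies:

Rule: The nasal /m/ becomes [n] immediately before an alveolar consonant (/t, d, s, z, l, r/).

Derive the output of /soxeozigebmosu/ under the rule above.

soxeozigebmosu

No segment of /soxeozigebmosu/ meets the structural description of the rule, so the form surfaces unchanged.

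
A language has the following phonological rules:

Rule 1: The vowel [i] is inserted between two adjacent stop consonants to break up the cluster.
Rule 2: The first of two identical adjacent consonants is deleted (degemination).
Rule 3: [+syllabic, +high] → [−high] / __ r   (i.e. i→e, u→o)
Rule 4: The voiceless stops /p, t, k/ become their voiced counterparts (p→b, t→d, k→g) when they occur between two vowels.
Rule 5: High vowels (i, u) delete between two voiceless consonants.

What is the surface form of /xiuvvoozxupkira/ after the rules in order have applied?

xiuvoozxubigera

Rule 1 (stop-cluster i-epenthesis): /p/ and /k/ form a stop–stop cluster, so [i] is inserted between them. /xiuvvoozxupkira/ → xiuvvoozxupikira.
Rule 2 (degemination): /vv/ is a geminate; the first /v/ deletes. /xiuvvoozxupikira/ → xiuvoozxupikira.
Rule 3 (pre-rhotic lowering): /i/ is a high vowel immediately before /r/, so it lowers to [e]. /xiuvoozxupikira/ → xiuvoozxupikera.
Rule 4 (intervocalic voicing): /p/ is a voiceless stop between vowels /u/ and /i/, so it voices to [b]. /k/ is a voiceless stop between vowels /i/ and /e/, so it voices to [g]. /xiuvoozxupikera/ → xiuvoozxubigera.
Rule 5 (high vowel syncope): no segment meets the environment; /xiuvoozxubigera/ is unchanged.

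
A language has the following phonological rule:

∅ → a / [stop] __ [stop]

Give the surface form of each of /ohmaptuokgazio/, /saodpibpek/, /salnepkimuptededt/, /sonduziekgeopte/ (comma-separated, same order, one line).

/ohmaptuokgazio/: /p/ and /t/ form a stop–stop cluster, so [a] is inserted between them. /k/ and /g/ form a stop–stop cluster, so [a] is inserted between them. → [ohmapatuokagazio].
/saodpibpek/: /d/ and /p/ form a stop–stop cluster, so [a] is inserted between them. /b/ and /p/ form a stop–stop cluster, so [a] is inserted between them. → [saodapibapek].
/salnepkimuptededt/: /p/ and /k/ form a stop–stop cluster, so [a] is inserted between them. /p/ and /t/ form a stop–stop cluster, so [a] is inserted between them. /d/ and /t/ form a stop–stop cluster, so [a] is inserted between them. → [salnepakimupatededat].
/sonduziekgeopte/: /k/ and /g/ form a stop–stop cluster, so [a] is inserted between them. /p/ and /t/ form a stop–stop cluster, so [a] is inserted between them. → [sonduziekageopate].

ohmapatuokagazio, saodapibapek, salnepakimupatededat, sonduziekageopate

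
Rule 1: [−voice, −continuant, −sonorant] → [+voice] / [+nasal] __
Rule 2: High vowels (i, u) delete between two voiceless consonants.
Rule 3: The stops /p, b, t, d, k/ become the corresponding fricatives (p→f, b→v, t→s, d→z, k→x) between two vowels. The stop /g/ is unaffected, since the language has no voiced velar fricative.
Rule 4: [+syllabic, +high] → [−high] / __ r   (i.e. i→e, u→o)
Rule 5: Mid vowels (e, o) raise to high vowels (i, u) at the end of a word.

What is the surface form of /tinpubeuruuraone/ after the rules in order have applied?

tinbuveoruoraoni

Rule 1 (post-nasal voicing): /p/ is a voiceless stop immediately after the nasal /n/, so it voices to [b]. /tinpubeuruuraone/ → tinbubeuruuraone.
Rule 2 (high vowel syncope): no segment meets the environment; /tinbubeuruuraone/ is unchanged.
Rule 3 (intervocalic spirantization): /b/ is a stop between vowels /u/ and /e/, so it spirantizes to the fricative [v]. /tinbubeuruuraone/ → tinbuveuruuraone.
Rule 4 (pre-rhotic lowering): /u/ is a high vowel immediately before /r/, so it lowers to [o]. /u/ is a high vowel immediately before /r/, so it lowers to [o]. /tinbuveuruuraone/ → tinbuveoruoraone.
Rule 5 (final vowel raising): /e/ is a mid vowel in word-final position, so it raises to [i]. /tinbuveoruoraone/ → tinbuveoruoraoni.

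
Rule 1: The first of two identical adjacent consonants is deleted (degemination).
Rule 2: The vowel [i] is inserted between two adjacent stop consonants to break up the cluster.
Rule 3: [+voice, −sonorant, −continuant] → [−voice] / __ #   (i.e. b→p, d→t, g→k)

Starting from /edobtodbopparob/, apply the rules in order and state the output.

Rule 1 (degemination): /pp/ is a geminate; the first /p/ deletes. /edobtodbopparob/ → edobtodboparob.
Rule 2 (stop-cluster i-epenthesis): /b/ and /t/ form a stop–stop cluster, so [i] is inserted between them. /d/ and /b/ form a stop–stop cluster, so [i] is inserted between them. /edobtodboparob/ → edobitodiboparob.
Rule 3 (final devoicing): /b/ is a voiced stop in word-final position, so it devoices to [p]. /edobitodiboparob/ → edobitodiboparop.

edobitodiboparop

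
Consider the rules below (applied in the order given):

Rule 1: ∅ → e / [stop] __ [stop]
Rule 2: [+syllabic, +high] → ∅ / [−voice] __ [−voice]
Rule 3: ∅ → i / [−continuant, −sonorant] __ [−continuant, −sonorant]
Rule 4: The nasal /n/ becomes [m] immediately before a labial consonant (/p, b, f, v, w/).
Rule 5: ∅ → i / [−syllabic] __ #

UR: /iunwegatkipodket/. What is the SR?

iumwegatekipodeketi

Rule 1 (stop-cluster e-epenthesis): /t/ and /k/ form a stop–stop cluster, so [e] is inserted between them. /d/ and /k/ form a stop–stop cluster, so [e] is inserted between them. /iunwegatkipodket/ → iunwegatekipodeket.
Rule 2 (high vowel syncope): /i/ is a high vowel flanked by voiceless consonants /k/ and /p/, so it deletes. /iunwegatekipodeket/ → iunwegatekpodeket.
Rule 3 (stop-cluster i-epenthesis): /k/ and /p/ form a stop–stop cluster, so [i] is inserted between them. /iunwegatekpodeket/ → iunwegatekipodeket.
Rule 4 (nasal place assimilation): /n/ precedes the labial consonant /w/, so it assimilates in place to [m]. /iunwegatekipodeket/ → iumwegatekipodeket.
Rule 5 (final i-epenthesis): the form ends in the consonant /t/, so [i] is inserted word-finally. /iumwegatekipodeket/ → iumwegatekipodeketi.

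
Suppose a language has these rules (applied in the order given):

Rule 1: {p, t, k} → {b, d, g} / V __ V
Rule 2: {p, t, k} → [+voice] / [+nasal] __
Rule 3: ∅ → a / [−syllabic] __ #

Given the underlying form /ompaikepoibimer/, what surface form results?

Rule 1 (intervocalic voicing): /k/ is a voiceless stop between vowels /i/ and /e/, so it voices to [g]. /p/ is a voiceless stop between vowels /e/ and /o/, so it voices to [b]. /ompaikepoibimer/ → ompaigeboibimer.
Rule 2 (post-nasal voicing): /p/ is a voiceless stop immediately after the nasal /m/, so it voices to [b]. /ompaigeboibimer/ → ombaigeboibimer.
Rule 3 (final a-epenthesis): the form ends in the consonant /r/, so [a] is inserted word-finally. /ombaigeboibimer/ → ombaigeboibimera.

ombaigeboibimera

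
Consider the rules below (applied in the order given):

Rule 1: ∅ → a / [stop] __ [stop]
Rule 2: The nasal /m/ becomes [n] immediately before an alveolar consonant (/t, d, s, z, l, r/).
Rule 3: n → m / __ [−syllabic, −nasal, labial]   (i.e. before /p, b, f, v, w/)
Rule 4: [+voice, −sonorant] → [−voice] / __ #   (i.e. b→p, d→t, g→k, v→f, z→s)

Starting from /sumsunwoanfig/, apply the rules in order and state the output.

sunsumwoamfik

Rule 1 (stop-cluster a-epenthesis): no segment meets the environment; /sumsunwoanfig/ is unchanged.
Rule 2 (nasal place assimilation): /m/ precedes the alveolar consonant /s/, so it assimilates in place to [n]. /sumsunwoanfig/ → sunsunwoanfig.
Rule 3 (nasal place assimilation): /n/ precedes the labial consonant /w/, so it assimilates in place to [m]. /n/ precedes the labial consonant /f/, so it assimilates in place to [m]. /sunsunwoanfig/ → sunsumwoamfig.
Rule 4 (final devoicing): /g/ is a voiced obstruent in word-final position, so it devoices to [k]. /sunsumwoamfig/ → sunsumwoamfik.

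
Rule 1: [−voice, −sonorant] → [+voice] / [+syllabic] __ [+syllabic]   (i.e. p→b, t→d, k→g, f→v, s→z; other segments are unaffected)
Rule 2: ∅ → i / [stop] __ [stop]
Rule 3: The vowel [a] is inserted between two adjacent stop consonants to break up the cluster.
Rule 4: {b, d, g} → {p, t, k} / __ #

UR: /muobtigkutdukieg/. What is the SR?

Rule 1 (intervocalic voicing): /k/ is a voiceless obstruent between vowels /u/ and /i/, so it voices to [g]. /muobtigkutdukieg/ → muobtigkutdugieg.
Rule 2 (stop-cluster i-epenthesis): /b/ and /t/ form a stop–stop cluster, so [i] is inserted between them. /g/ and /k/ form a stop–stop cluster, so [i] is inserted between them. /t/ and /d/ form a stop–stop cluster, so [i] is inserted between them. /muobtigkutdugieg/ → muobitigikutidugieg.
Rule 3 (stop-cluster a-epenthesis): no segment meets the environment; /muobitigikutidugieg/ is unchanged.
Rule 4 (final devoicing): /g/ is a voiced stop in word-final position, so it devoices to [k]. /muobitigikutidugieg/ → muobitigikutidugiek.

muobitigikutidugiek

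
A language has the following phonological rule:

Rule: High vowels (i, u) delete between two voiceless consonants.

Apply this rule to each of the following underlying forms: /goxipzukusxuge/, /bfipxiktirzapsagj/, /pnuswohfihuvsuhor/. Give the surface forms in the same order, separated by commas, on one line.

goxpzuksxuge, bfpxktirzapsagj, pnuswohfhuvshor

/goxipzukusxuge/: /i/ is a high vowel flanked by voiceless consonants /x/ and /p/, so it deletes. /u/ is a high vowel flanked by voiceless consonants /k/ and /s/, so it deletes. → [goxpzuksxuge].
/bfipxiktirzapsagj/: /i/ is a high vowel flanked by voiceless consonants /f/ and /p/, so it deletes. /i/ is a high vowel flanked by voiceless consonants /x/ and /k/, so it deletes. → [bfpxktirzapsagj].
/pnuswohfihuvsuhor/: /i/ is a high vowel flanked by voiceless consonants /f/ and /h/, so it deletes. /u/ is a high vowel flanked by voiceless consonants /s/ and /h/, so it deletes. → [pnuswohfhuvshor].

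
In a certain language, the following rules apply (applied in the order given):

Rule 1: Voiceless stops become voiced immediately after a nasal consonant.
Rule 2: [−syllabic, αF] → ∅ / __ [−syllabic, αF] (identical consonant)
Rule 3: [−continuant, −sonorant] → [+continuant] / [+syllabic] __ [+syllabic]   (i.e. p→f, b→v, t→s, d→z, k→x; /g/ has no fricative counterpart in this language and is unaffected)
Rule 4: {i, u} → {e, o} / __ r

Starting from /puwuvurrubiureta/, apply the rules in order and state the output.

Rule 1 (post-nasal voicing): no segment meets the environment; /puwuvurrubiureta/ is unchanged.
Rule 2 (degemination): /rr/ is a geminate; the first /r/ deletes. /puwuvurrubiureta/ → puwuvurubiureta.
Rule 3 (intervocalic spirantization): /b/ is a stop between vowels /u/ and /i/, so it spirantizes to the fricative [v]. /t/ is a stop between vowels /e/ and /a/, so it spirantizes to the fricative [s]. /puwuvurubiureta/ → puwuvuruviuresa.
Rule 4 (pre-rhotic lowering): /u/ is a high vowel immediately before /r/, so it lowers to [o]. /u/ is a high vowel immediately before /r/, so it lowers to [o]. /puwuvuruviuresa/ → puwuvoruvioresa.

puwuvoruvioresa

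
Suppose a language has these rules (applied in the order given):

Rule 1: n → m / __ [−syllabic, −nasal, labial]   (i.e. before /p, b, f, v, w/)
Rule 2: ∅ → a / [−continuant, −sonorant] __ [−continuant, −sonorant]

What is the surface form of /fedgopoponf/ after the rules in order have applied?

Rule 1 (nasal place assimilation): /n/ precedes the labial consonant /f/, so it assimilates in place to [m]. /fedgopoponf/ → fedgopopomf.
Rule 2 (stop-cluster a-epenthesis): /d/ and /g/ form a stop–stop cluster, so [a] is inserted between them. /fedgopopomf/ → fedagopopomf.

fedagopopomf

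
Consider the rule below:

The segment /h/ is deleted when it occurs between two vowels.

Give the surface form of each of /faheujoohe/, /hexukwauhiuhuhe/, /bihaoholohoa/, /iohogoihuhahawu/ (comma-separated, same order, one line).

faeujooe, hexukwauiuue, biaoolooa, ioogoiuaawu

/faheujoohe/: /h/ occurs between vowels /a/ and /e/, so it deletes. /h/ occurs between vowels /o/ and /e/, so it deletes. → [faeujooe].
/hexukwauhiuhuhe/: /h/ occurs between vowels /u/ and /i/, so it deletes. /h/ occurs between vowels /u/ and /u/, so it deletes. /h/ occurs between vowels /u/ and /e/, so it deletes. → [hexukwauiuue].
/bihaoholohoa/: /h/ occurs between vowels /i/ and /a/, so it deletes. /h/ occurs between vowels /o/ and /o/, so it deletes. /h/ occurs between vowels /o/ and /o/, so it deletes. → [biaoolooa].
/iohogoihuhahawu/: /h/ occurs between vowels /o/ and /o/, so it deletes. /h/ occurs between vowels /i/ and /u/, so it deletes. /h/ occurs between vowels /u/ and /a/, so it deletes. /h/ occurs between vowels /a/ and /a/, so it deletes. → [ioogoiuaawu].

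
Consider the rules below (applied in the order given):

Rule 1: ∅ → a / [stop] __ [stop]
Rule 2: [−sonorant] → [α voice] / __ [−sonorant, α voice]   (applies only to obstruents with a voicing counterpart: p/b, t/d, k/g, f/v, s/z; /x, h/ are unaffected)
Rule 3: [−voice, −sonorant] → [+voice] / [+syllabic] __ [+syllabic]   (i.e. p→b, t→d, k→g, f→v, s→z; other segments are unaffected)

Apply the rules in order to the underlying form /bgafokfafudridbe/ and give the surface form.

Rule 1 (stop-cluster a-epenthesis): /b/ and /g/ form a stop–stop cluster, so [a] is inserted between them. /d/ and /b/ form a stop–stop cluster, so [a] is inserted between them. /bgafokfafudridbe/ → bagafokfafudridabe.
Rule 2 (regressive voicing assimilation): no segment meets the environment; /bagafokfafudridabe/ is unchanged.
Rule 3 (intervocalic voicing): /f/ is a voiceless obstruent between vowels /a/ and /o/, so it voices to [v]. /f/ is a voiceless obstruent between vowels /a/ and /u/, so it voices to [v]. /bagafokfafudridabe/ → bagavokfavudridabe.

bagavokfavudridabe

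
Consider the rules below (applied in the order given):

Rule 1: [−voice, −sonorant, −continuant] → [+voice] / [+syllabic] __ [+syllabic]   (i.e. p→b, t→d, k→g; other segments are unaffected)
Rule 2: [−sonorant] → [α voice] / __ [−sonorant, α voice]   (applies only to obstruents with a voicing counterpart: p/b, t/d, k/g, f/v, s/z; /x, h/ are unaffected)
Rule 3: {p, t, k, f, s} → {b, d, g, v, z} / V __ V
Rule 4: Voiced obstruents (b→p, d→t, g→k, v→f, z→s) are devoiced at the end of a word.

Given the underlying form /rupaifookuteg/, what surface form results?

Rule 1 (intervocalic voicing): /p/ is a voiceless stop between vowels /u/ and /a/, so it voices to [b]. /k/ is a voiceless stop between vowels /o/ and /u/, so it voices to [g]. /t/ is a voiceless stop between vowels /u/ and /e/, so it voices to [d]. /rupaifookuteg/ → rubaifoogudeg.
Rule 2 (regressive voicing assimilation): no segment meets the environment; /rubaifoogudeg/ is unchanged.
Rule 3 (intervocalic voicing): /f/ is a voiceless obstruent between vowels /i/ and /o/, so it voices to [v]. /rubaifoogudeg/ → rubaivoogudeg.
Rule 4 (final devoicing): /g/ is a voiced obstruent in word-final position, so it devoices to [k]. /rubaivoogudeg/ → rubaivoogudek.

rubaivoogudek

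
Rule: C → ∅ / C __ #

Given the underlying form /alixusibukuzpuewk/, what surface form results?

/k/ is the second consonant of a word-final cluster /wk/, so it deletes.
The other instances of /l/, /x/, /s/, /b/, /k/, /z/, /p/, /w/ do not occur in the required environment and remain unchanged.
Surface form: [alixusibukuzpuew].

alixusibukuzpuew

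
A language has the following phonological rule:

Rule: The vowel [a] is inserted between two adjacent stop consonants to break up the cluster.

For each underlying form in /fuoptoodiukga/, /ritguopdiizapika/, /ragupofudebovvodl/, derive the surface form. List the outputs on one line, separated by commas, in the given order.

/fuoptoodiukga/: /p/ and /t/ form a stop–stop cluster, so [a] is inserted between them. /k/ and /g/ form a stop–stop cluster, so [a] is inserted between them. → [fuopatoodiukaga].
/ritguopdiizapika/: /t/ and /g/ form a stop–stop cluster, so [a] is inserted between them. /p/ and /d/ form a stop–stop cluster, so [a] is inserted between them. → [ritaguopadiizapika].
/ragupofudebovvodl/: the rule's environment is not met; surfaces unchanged as [ragupofudebovvodl].

fuopatoodiukaga, ritaguopadiizapika, ragupofudebovvodl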